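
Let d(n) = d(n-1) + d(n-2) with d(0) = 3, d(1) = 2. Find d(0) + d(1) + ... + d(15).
Computing the sequence terms: 3, 2, 5, 7, 12, 19, 31, 50, 81, 131, 212, 343, 555, 898, 1453, 2351
Adding these values together:

6153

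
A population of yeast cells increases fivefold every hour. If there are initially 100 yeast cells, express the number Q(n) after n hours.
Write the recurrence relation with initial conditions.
Each hour multiplies the count by 5, so the count after n hours depends only on the count after n-1 hours: Q(n) = 5 × Q(n-1). The starting count gives Q(0) = 100.
Unrolling n times gives the closed form Q(n) = 100 × 5ⁿ.

Q(n) = 5 × Q(n-1), Q(0) = 100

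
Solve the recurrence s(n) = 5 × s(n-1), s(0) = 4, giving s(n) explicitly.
Recurrence: s(n) = 5 × s(n-1), initial: s(0) = 4.
Each term is 5 times the previous, so this is geometric with ratio 5. After n steps: s(n) = s(0)·5ⁿ = 4·5ⁿ.

s(n) = 4·5ⁿ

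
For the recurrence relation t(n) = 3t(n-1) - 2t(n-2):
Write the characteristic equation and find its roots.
Substitute t(n) = rⁿ and divide through by rⁿ⁻²: r² - 3r + 2 = 0
Factor: (r - 1)(r - 2) = 0, so r = 1, 2.
General solution: t(n) = A·1ⁿ + B·2ⁿ

Characteristic: r² - 3r + 2 = 0, Roots: r = 1, 2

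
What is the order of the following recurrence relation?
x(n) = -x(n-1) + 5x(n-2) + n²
The order is the largest lag k for which x(n-k) appears. Here the deepest term is x(n-2) (the n² term is non-homogeneous and does not affect the order), so the order is 2.

Order 2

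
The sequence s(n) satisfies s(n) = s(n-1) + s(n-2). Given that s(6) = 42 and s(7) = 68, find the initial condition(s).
Work backwards using s(k) = s(k+2) - s(k+1):
s(5) = s(7) - s(6) = 68 - 42 = 26
s(4) = s(6) - s(5) = 42 - 26 = 16
s(3) = s(5) - s(4) = 26 - 16 = 10
s(2) = s(4) - s(3) = 16 - 10 = 6
s(1) = s(3) - s(2) = 10 - 6 = 4
s(0) = s(2) - s(1) = 6 - 4 = 2

s(0) = 2, s(1) = 4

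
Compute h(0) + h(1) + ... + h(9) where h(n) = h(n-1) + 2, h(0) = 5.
Computing the sequence terms: 5, 7, 9, 11, 13, 15, 17, 19, 21, 23
Adding these values together:

140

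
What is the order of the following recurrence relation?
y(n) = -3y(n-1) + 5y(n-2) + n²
The order is the largest lag k for which y(n-k) appears. Here the deepest term is y(n-2) (the n² term is non-homogeneous and does not affect the order), so the order is 2.

Order 2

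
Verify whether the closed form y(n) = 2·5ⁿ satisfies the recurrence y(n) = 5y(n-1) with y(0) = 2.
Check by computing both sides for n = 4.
From the recurrence with y(0) = 2:
  y(0) = 2, y(1) = 10, y(2) = 50, y(3) = 250, y(4) = 1250
  so the recurrence gives y(4) = 1250.
From the proposed closed form y(n) = 2·5ⁿ:
  y(4) = 1250.
Both sides give 1250 at n = 4, and the initial condition(s) match, so the closed form is consistent.

Yes, the closed form is correct.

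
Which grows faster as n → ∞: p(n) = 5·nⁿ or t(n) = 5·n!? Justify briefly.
Comparing growth rates:
Growth-rate hierarchy: log n ≺ any polynomial ≺ any exponential cⁿ (c>1) ≺ n! ≺ nⁿ.
super-exponential nⁿ dominates factorial asymptotically.

p(n) grows faster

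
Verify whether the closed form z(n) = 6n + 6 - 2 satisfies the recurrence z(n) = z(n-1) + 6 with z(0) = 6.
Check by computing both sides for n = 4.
From the recurrence with z(0) = 6:
  z(0) = 6, z(1) = 12, z(2) = 18, z(3) = 24, z(4) = 30
  so the recurrence gives z(4) = 30.
From the proposed closed form z(n) = 6n + 6 - 2:
  z(4) = 28.
The recurrence gives 30 but the closed form gives 28, so the closed form does not satisfy the recurrence.

No, the closed form is incorrect.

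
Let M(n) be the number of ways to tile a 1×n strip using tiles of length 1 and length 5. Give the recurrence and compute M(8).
Condition on the last tile: it has length 1 (leaving a 1×(n-1) strip) or length 5 (leaving a 1×(n-5) strip), so M(n) = M(n-1) + M(n-5) (order-5 linear recurrence).
For 0 ≤ i < 5 only unit tiles fit, so M(i) = 1.
Iterating the recurrence: M(5) = 2, M(6) = 3, M(7) = 4, M(8) = 5.

M(n) = M(n-1) + M(n-5), with M(i) = 1 for 0 ≤ i < 5; M(8) = 5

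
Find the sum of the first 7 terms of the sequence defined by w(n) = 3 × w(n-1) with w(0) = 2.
Computing the sequence terms: 2, 6, 18, 54, 162, 486, 1458
Adding these values together:

2186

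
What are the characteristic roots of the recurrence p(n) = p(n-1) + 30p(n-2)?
Substitute p(n) = rⁿ and divide through by rⁿ⁻²: r² - r - 30 = 0
Factor: (r - 6)(r + 5) = 0, so r = 6, -5.
General solution: p(n) = A·6ⁿ + B·(-5)ⁿ

Characteristic: r² - r - 30 = 0, Roots: r = 6, -5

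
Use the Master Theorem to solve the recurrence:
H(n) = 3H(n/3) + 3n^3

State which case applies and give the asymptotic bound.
Master Theorem template: H(n) = a·H(n/b) + f(n).
Here: a=3, b=3, f(n)=3n^3
Compute log_b(a) = log_3(3) = 1.
f(n) = 3n^3 = Ω(n^(1+ε)) with ε = 2, and the regularity condition holds (a·f(n/b) = (a/b^3)·f(n) with a/b^3 = 3^-2 < 1). Case 3: H(n) = Θ(f(n)) = Θ(n^3).

Case 3: H(n) = Θ(n^3)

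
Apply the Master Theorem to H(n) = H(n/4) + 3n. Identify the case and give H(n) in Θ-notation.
Master Theorem template: H(n) = a·H(n/b) + f(n).
Here: a=1, b=4, f(n)=3n
Compute log_b(a) = log_4(1) = 0.
f(n) = 3n = Ω(n^(0+ε)) with ε = 1, and the regularity condition holds (a·f(n/b) = (a/b^1)·f(n) with a/b^1 = 4^-1 < 1). Case 3: H(n) = Θ(f(n)) = Θ(n).

Case 3: H(n) = Θ(n)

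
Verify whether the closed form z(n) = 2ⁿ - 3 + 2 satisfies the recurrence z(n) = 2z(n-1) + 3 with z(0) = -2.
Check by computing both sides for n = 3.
From the recurrence with z(0) = -2:
  z(0) = -2, z(1) = -1, z(2) = 1, z(3) = 5
  so the recurrence gives z(3) = 5.
From the proposed closed form z(n) = 2ⁿ - 3 + 2:
  z(3) = 7.
The recurrence gives 5 but the closed form gives 7, so the closed form does not satisfy the recurrence.

No, the closed form is incorrect.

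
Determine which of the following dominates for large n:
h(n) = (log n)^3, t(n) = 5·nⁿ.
Comparing growth rates:
Growth-rate hierarchy: log n ≺ any polynomial ≺ any exponential cⁿ (c>1) ≺ n! ≺ nⁿ.
super-exponential nⁿ dominates polylogarithmic (log n)^3 asymptotically.

t(n) grows faster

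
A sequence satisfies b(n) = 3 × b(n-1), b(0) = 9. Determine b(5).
Computing step by step:
b(0) = 9
b(1) = 3 × 9 = 27
b(2) = 3 × 27 = 81
b(3) = 3 × 81 = 243
b(4) = 3 × 243 = 729
b(5) = 3 × 729 = 2187

2187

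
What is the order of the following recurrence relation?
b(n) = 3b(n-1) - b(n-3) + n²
The order is the largest lag k for which b(n-k) appears. Here the deepest term is b(n-3) (the n² term is non-homogeneous and does not affect the order), so the order is 3.

Order 3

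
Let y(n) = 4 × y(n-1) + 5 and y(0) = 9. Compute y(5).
Computing step by step:
y(0) = 9
y(1) = 4 × 9 + 5 = 41
y(2) = 4 × 41 + 5 = 169
y(3) = 4 × 169 + 5 = 681
y(4) = 4 × 681 + 5 = 2729
y(5) = 4 × 2729 + 5 = 10921

10921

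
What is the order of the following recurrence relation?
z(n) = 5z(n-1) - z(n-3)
The order is the largest lag k for which z(n-k) appears. Here the deepest term is z(n-3), so the order is 3.

Order 3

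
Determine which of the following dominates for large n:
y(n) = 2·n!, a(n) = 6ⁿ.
Comparing growth rates:
Growth-rate hierarchy: log n ≺ any polynomial ≺ any exponential cⁿ (c>1) ≺ n! ≺ nⁿ.
factorial dominates exponential base 6 asymptotically.

y(n) grows faster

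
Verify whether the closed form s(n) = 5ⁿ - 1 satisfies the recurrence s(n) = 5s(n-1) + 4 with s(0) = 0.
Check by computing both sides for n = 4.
From the recurrence with s(0) = 0:
  s(0) = 0, s(1) = 4, s(2) = 24, s(3) = 124, s(4) = 624
  so the recurrence gives s(4) = 624.
From the proposed closed form s(n) = 5ⁿ - 1:
  s(4) = 624.
Both sides give 624 at n = 4, and the initial condition(s) match, so the closed form is consistent.

Yes, the closed form is correct.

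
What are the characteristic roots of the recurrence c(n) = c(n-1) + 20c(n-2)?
Substitute c(n) = rⁿ and divide through by rⁿ⁻²: r² - r - 20 = 0
Factor: (r - 5)(r + 4) = 0, so r = 5, -4.
General solution: c(n) = A·5ⁿ + B·(-4)ⁿ

Characteristic: r² - r - 20 = 0, Roots: r = 5, -4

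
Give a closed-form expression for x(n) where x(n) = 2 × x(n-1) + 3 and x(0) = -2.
Recurrence: x(n) = 2 × x(n-1) + 3, initial: x(0) = -2.
Try x(n) = A·2ⁿ + C. Substituting: A·2ⁿ + C = 2(A·2ⁿ⁻¹ + C) + 3 = A·2ⁿ + 2C + 3, so C = 2C + 3, giving C = -3. Then x(0) = A - 3 = -2 gives A = 1.

x(n) = 2ⁿ - 3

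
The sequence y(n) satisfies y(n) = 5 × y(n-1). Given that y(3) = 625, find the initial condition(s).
In general y(n) = 5ⁿ · y(0). At n = 3: y(0) = y(3) / 5^3 = 625 / 125 = 5.

y(0) = 5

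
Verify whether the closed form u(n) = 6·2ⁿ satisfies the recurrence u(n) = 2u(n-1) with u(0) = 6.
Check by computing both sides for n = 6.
From the recurrence with u(0) = 6:
  u(0) = 6, u(1) = 12, u(2) = 24, u(3) = 48, u(4) = 96, u(5) = 192, u(6) = 384
  so the recurrence gives u(6) = 384.
From the proposed closed form u(n) = 6·2ⁿ:
  u(6) = 384.
Both sides give 384 at n = 6, and the initial condition(s) match, so the closed form is consistent.

Yes, the closed form is correct.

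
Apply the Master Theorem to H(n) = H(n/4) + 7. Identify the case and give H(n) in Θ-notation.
Master Theorem template: H(n) = a·H(n/b) + f(n).
Here: a=1, b=4, f(n)=7
Compute log_b(a) = log_4(1) = 0.
f(n) = 7 = Θ(1). Case 2: H(n) = Θ(log n).

Case 2: H(n) = Θ(log n)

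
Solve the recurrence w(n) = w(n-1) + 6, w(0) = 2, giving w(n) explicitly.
Recurrence: w(n) = w(n-1) + 6, initial: w(0) = 2.
Each step adds 6, so w(n) = w(0) + 6n = 6n + 2.

w(n) = 6n + 2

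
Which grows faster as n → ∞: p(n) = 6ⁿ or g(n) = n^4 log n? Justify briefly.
Comparing growth rates:
Growth-rate hierarchy: log n ≺ any polynomial ≺ any exponential cⁿ (c>1) ≺ n! ≺ nⁿ.
exponential base 6 dominates polynomial degree 4 (with log factor) asymptotically.

p(n) grows faster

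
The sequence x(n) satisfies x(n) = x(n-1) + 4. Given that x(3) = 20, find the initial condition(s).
x(3) = x(0) + 3·4, so x(0) = 20 - 12 = 8.

x(0) = 8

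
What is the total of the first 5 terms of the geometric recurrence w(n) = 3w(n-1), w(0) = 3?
Computing the sequence terms: 3, 9, 27, 81, 243
Adding these values together:

363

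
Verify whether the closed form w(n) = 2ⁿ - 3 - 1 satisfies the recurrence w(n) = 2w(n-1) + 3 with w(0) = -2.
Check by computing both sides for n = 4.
From the recurrence with w(0) = -2:
  w(0) = -2, w(1) = -1, w(2) = 1, w(3) = 5, w(4) = 13
  so the recurrence gives w(4) = 13.
From the proposed closed form w(n) = 2ⁿ - 3 - 1:
  w(4) = 12.
The recurrence gives 13 but the closed form gives 12, so the closed form does not satisfy the recurrence.

No, the closed form is incorrect.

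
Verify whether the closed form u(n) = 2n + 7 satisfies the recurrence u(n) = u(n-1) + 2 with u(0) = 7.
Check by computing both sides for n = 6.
From the recurrence with u(0) = 7:
  u(0) = 7, u(1) = 9, u(2) = 11, u(3) = 13, u(4) = 15, u(5) = 17, u(6) = 19
  so the recurrence gives u(6) = 19.
From the proposed closed form u(n) = 2n + 7:
  u(6) = 19.
Both sides give 19 at n = 6, and the initial condition(s) match, so the closed form is consistent.

Yes, the closed form is correct.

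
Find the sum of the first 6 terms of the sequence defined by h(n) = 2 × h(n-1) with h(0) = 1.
Computing the sequence terms: 1, 2, 4, 8, 16, 32
Adding these values together:

63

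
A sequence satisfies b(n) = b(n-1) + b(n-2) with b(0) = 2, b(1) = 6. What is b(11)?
Computing the sequence terms:
2, 6, 8, 14, 22, 36, 58, 94, 152, 246, 398, 644

644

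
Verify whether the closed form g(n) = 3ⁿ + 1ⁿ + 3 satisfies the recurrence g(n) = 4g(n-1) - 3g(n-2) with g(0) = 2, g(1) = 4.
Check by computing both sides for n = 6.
From the recurrence with g(0) = 2, g(1) = 4:
  g(0) = 2, g(1) = 4, g(2) = 10, g(3) = 28, g(4) = 82, g(5) = 244, g(6) = 730
  so the recurrence gives g(6) = 730.
From the proposed closed form g(n) = 3ⁿ + 1ⁿ + 3:
  g(6) = 733.
The recurrence gives 730 but the closed form gives 733, so the closed form does not satisfy the recurrence.

No, the closed form is incorrect.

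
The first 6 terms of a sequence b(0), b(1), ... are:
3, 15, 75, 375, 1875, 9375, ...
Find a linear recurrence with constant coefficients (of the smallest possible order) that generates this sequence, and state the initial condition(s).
Look for the lowest-order linear relation among consecutive terms.
Observation: each term is 5× the previous.
Check at n=2: 5·15 = 75. ✓

b(n) = 5 × b(n-1), b(0) = 3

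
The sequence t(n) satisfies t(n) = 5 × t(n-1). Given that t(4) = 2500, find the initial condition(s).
In general t(n) = 5ⁿ · t(0). At n = 4: t(0) = t(4) / 5^4 = 2500 / 625 = 4.

t(0) = 4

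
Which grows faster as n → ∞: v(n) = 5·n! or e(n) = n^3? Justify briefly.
Comparing growth rates:
Growth-rate hierarchy: log n ≺ any polynomial ≺ any exponential cⁿ (c>1) ≺ n! ≺ nⁿ.
factorial dominates polynomial degree 3 asymptotically.

v(n) grows faster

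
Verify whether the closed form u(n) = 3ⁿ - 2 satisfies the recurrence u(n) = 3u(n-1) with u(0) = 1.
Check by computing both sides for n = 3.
From the recurrence with u(0) = 1:
  u(0) = 1, u(1) = 3, u(2) = 9, u(3) = 27
  so the recurrence gives u(3) = 27.
From the proposed closed form u(n) = 3ⁿ - 2:
  u(3) = 25.
The recurrence gives 27 but the closed form gives 25, so the closed form does not satisfy the recurrence.

No, the closed form is incorrect.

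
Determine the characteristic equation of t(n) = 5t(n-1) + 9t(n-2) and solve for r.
Substitute t(n) = rⁿ and divide through by rⁿ⁻²: r² - 5r - 9 = 0
Discriminant: 5² + 4·9 = 61, not a perfect square, so by the quadratic formula r = (5 ± √61)/2.
General solution: t(n) = A·r₁ⁿ + B·r₂ⁿ where r₁,r₂ = (5 ± √61)/2

Characteristic: r² - 5r - 9 = 0, Roots: r = (5 ± √61)/2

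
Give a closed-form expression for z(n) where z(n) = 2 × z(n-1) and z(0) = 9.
Recurrence: z(n) = 2 × z(n-1), initial: z(0) = 9.
Each term is 2 times the previous, so this is geometric with ratio 2. After n steps: z(n) = z(0)·2ⁿ = 9·2ⁿ.

z(n) = 9·2ⁿ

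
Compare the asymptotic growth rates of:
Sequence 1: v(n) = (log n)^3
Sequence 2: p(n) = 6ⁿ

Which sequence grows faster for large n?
Comparing growth rates:
Growth-rate hierarchy: log n ≺ any polynomial ≺ any exponential cⁿ (c>1) ≺ n! ≺ nⁿ.
exponential base 6 dominates polylogarithmic (log n)^3 asymptotically.

p(n) grows faster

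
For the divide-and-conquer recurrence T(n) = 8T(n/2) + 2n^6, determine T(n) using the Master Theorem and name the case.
Master Theorem template: T(n) = a·T(n/b) + f(n).
Here: a=8, b=2, f(n)=2n^6
Compute log_b(a) = log_2(8) = 3.
f(n) = 2n^6 = Ω(n^(3+ε)) with ε = 3, and the regularity condition holds (a·f(n/b) = (a/b^6)·f(n) with a/b^6 = 2^-3 < 1). Case 3: T(n) = Θ(f(n)) = Θ(n^6).

Case 3: T(n) = Θ(n^6)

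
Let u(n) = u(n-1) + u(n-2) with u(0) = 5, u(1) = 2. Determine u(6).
Computing the sequence terms:
5, 2, 7, 9, 16, 25, 41

41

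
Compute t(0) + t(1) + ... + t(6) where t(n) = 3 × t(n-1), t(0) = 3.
Computing the sequence terms: 3, 9, 27, 81, 243, 729, 2187
Adding these values together:

3279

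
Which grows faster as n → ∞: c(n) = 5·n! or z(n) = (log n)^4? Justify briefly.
Comparing growth rates:
Growth-rate hierarchy: log n ≺ any polynomial ≺ any exponential cⁿ (c>1) ≺ n! ≺ nⁿ.
factorial dominates polylogarithmic (log n)^4 asymptotically.

c(n) grows faster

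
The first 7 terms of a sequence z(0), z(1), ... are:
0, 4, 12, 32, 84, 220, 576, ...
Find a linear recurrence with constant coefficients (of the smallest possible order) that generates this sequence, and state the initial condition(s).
Look for the lowest-order linear relation among consecutive terms.
Observation: z(n) - 3·z(n-1) - (-1)·z(n-2) = 0 holds for the shown terms, and no order-1 relation z(n) = α·z(n-1) + β fits.
Check at n=3: 3·12 + (-1)·4 = 32. ✓

z(n) = 3z(n-1) - z(n-2), z(0) = 0, z(1) = 4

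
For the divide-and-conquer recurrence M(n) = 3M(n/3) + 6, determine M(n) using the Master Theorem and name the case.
Master Theorem template: M(n) = a·M(n/b) + f(n).
Here: a=3, b=3, f(n)=6
Compute log_b(a) = log_3(3) = 1.
f(n) = 6 = O(n^(1-ε)) with ε = 1. Case 1: M(n) = Θ(n^log_b(a)) = Θ(n).

Case 1: M(n) = Θ(n)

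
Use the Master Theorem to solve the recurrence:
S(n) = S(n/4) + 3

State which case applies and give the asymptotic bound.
Master Theorem template: S(n) = a·S(n/b) + f(n).
Here: a=1, b=4, f(n)=3
Compute log_b(a) = log_4(1) = 0.
f(n) = 3 = Θ(1). Case 2: S(n) = Θ(log n).

Case 2: S(n) = Θ(log n)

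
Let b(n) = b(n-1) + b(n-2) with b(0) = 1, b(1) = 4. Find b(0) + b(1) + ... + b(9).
Computing the sequence terms: 1, 4, 5, 9, 14, 23, 37, 60, 97, 157
Adding these values together:

407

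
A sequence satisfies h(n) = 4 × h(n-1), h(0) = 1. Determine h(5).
Computing step by step:
h(0) = 1
h(1) = 4 × 1 = 4
h(2) = 4 × 4 = 16
h(3) = 4 × 16 = 64
h(4) = 4 × 64 = 256
h(5) = 4 × 256 = 1024

1024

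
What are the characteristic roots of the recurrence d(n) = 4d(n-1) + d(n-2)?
Substitute d(n) = rⁿ and divide through by rⁿ⁻²: r² - 4r - 1 = 0
Discriminant: 4² + 4·1 = 20, not a perfect square, so by the quadratic formula r = (4 ± √20)/2.
General solution: d(n) = A·r₁ⁿ + B·r₂ⁿ where r₁,r₂ = (4 ± √20)/2

Characteristic: r² - 4r - 1 = 0, Roots: r = (4 ± √20)/2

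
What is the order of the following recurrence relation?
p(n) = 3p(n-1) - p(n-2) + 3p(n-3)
The order is the largest lag k for which p(n-k) appears. Here the deepest term is p(n-3), so the order is 3.

Order 3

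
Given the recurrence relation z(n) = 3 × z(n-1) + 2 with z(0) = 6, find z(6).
Computing step by step:
z(0) = 6
z(1) = 3 × 6 + 2 = 20
z(2) = 3 × 20 + 2 = 62
z(3) = 3 × 62 + 2 = 188
z(4) = 3 × 188 + 2 = 566
z(5) = 3 × 566 + 2 = 1700
z(6) = 3 × 1700 + 2 = 5102

5102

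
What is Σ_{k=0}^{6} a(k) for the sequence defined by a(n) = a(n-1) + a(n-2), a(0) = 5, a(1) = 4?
Computing the sequence terms: 5, 4, 9, 13, 22, 35, 57
Adding these values together:

145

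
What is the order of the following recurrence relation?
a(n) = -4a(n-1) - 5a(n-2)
The order is the largest lag k for which a(n-k) appears. Here the deepest term is a(n-2), so the order is 2.

Order 2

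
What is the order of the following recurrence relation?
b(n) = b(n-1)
The order is the largest lag k for which b(n-k) appears. Here the deepest term is b(n-1), so the order is 1.

Order 1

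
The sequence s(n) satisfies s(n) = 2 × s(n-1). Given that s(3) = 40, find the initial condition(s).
In general s(n) = 2ⁿ · s(0). At n = 3: s(0) = s(3) / 2^3 = 40 / 8 = 5.

s(0) = 5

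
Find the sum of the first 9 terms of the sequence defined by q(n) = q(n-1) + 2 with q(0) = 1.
Computing the sequence terms: 1, 3, 5, 7, 9, 11, 13, 15, 17
Adding these values together:

81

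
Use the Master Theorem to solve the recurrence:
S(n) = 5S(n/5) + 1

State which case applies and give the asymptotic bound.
Master Theorem template: S(n) = a·S(n/b) + f(n).
Here: a=5, b=5, f(n)=1
Compute log_b(a) = log_5(5) = 1.
f(n) = 1 = O(n^(1-ε)) with ε = 1. Case 1: S(n) = Θ(n^log_b(a)) = Θ(n).

Case 1: S(n) = Θ(n)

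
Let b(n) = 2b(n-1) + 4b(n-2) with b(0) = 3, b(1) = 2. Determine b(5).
Computing the sequence terms:
3, 2, 16, 40, 144, 448

448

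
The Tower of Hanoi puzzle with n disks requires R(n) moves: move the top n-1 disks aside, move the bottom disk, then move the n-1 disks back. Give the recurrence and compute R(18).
Moving n disks = move the top n-1 disks aside (R(n-1) moves) + move the largest disk (1 move) + move the n-1 disks back on top (R(n-1) moves), so R(n) = 2R(n-1) + 1, with R(1) = 1 (a single disk takes one move).
First terms: 1, 3, 7, 15, 31, 63, … — each is one less than a power of 2. Indeed R(n) + 1 = 2(R(n-1) + 1) with R(1) + 1 = 2, so R(n) + 1 = 2ⁿ and R(n) = 2ⁿ - 1.
Hence R(18) = 2^18 - 1 = 262144 - 1 = 262143.

R(n) = 2R(n-1) + 1, R(1) = 1; R(18) = 262143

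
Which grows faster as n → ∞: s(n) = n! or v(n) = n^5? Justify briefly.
Comparing growth rates:
Growth-rate hierarchy: log n ≺ any polynomial ≺ any exponential cⁿ (c>1) ≺ n! ≺ nⁿ.
factorial dominates polynomial degree 5 asymptotically.

s(n) grows faster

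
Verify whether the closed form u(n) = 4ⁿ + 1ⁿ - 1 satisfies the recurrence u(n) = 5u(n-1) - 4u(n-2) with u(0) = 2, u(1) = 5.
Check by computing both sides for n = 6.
From the recurrence with u(0) = 2, u(1) = 5:
  u(0) = 2, u(1) = 5, u(2) = 17, u(3) = 65, u(4) = 257, u(5) = 1025, u(6) = 4097
  so the recurrence gives u(6) = 4097.
From the proposed closed form u(n) = 4ⁿ + 1ⁿ - 1:
  u(6) = 4096.
The recurrence gives 4097 but the closed form gives 4096, so the closed form does not satisfy the recurrence.

No, the closed form is incorrect.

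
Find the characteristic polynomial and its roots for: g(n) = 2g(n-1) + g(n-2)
Substitute g(n) = rⁿ and divide through by rⁿ⁻²: r² - 2r - 1 = 0
Discriminant: 2² + 4·1 = 8, not a perfect square, so by the quadratic formula r = (2 ± √8)/2.
General solution: g(n) = A·r₁ⁿ + B·r₂ⁿ where r₁,r₂ = (2 ± √8)/2

Characteristic: r² - 2r - 1 = 0, Roots: r = (2 ± √8)/2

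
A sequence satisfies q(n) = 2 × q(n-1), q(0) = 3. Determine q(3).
Computing step by step:
q(0) = 3
q(1) = 2 × 3 = 6
q(2) = 2 × 6 = 12
q(3) = 2 × 12 = 24

24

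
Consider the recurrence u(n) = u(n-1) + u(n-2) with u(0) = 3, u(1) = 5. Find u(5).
Computing the sequence terms:
3, 5, 8, 13, 21, 34

34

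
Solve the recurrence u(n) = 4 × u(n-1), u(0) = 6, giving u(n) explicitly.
Recurrence: u(n) = 4 × u(n-1), initial: u(0) = 6.
Each term is 4 times the previous, so this is geometric with ratio 4. After n steps: u(n) = u(0)·4ⁿ = 6·4ⁿ.

u(n) = 6·4ⁿ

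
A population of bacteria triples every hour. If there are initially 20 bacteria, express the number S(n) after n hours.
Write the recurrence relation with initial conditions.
Each hour multiplies the count by 3, so the count after n hours depends only on the count after n-1 hours: S(n) = 3 × S(n-1). The starting count gives S(0) = 20.
Unrolling n times gives the closed form S(n) = 20 × 3ⁿ.

S(n) = 3 × S(n-1), S(0) = 20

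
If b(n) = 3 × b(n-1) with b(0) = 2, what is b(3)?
Computing step by step:
b(0) = 2
b(1) = 3 × 2 = 6
b(2) = 3 × 6 = 18
b(3) = 3 × 18 = 54

54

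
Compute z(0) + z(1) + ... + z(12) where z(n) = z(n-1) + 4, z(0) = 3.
Computing the sequence terms: 3, 7, 11, 15, 19, 23, 27, 31, 35, 39, 43, 47, 51
Adding these values together:

351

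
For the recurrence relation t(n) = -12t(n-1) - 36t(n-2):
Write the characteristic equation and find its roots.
Substitute t(n) = rⁿ and divide through by rⁿ⁻²: r² + 12r + 36 = 0
Factor: (r + 6)² = 0, so r = -6 (double root).
General solution: t(n) = (A + Bn)·(-6)ⁿ

Characteristic: r² + 12r + 36 = 0, Roots: r = -6 (double root)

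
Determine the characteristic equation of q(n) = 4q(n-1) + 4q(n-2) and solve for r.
Substitute q(n) = rⁿ and divide through by rⁿ⁻²: r² - 4r - 4 = 0
Discriminant: 4² + 4·4 = 32, not a perfect square, so by the quadratic formula r = (4 ± √32)/2.
General solution: q(n) = A·r₁ⁿ + B·r₂ⁿ where r₁,r₂ = (4 ± √32)/2

Characteristic: r² - 4r - 4 = 0, Roots: r = (4 ± √32)/2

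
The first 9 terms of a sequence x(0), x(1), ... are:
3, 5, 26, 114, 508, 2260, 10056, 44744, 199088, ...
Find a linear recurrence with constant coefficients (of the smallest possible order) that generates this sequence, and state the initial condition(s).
Look for the lowest-order linear relation among consecutive terms.
Observation: x(n) - 4·x(n-1) - (2)·x(n-2) = 0 holds for the shown terms, and no order-1 relation x(n) = α·x(n-1) + β fits.
Check at n=3: 4·26 + (2)·5 = 114. ✓

x(n) = 4x(n-1) + 2x(n-2), x(0) = 3, x(1) = 5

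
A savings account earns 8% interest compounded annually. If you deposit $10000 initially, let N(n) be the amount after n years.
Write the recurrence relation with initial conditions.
Each year the balance grows by 8%, i.e. is multiplied by 1 + 8/100 = 1.08, so N(n) = 1.08 × N(n-1). The initial deposit gives N(0) = 10000.
Unrolling gives the closed form N(n) = 10000 × (1.08)ⁿ.

N(n) = 1.08 × N(n-1), N(0) = 10000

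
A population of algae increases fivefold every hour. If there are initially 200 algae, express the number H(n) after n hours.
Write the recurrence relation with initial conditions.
Each hour multiplies the count by 5, so the count after n hours depends only on the count after n-1 hours: H(n) = 5 × H(n-1). The starting count gives H(0) = 200.
Unrolling n times gives the closed form H(n) = 200 × 5ⁿ.

H(n) = 5 × H(n-1), H(0) = 200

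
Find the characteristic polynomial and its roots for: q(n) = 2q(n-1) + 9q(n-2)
Substitute q(n) = rⁿ and divide through by rⁿ⁻²: r² - 2r - 9 = 0
Discriminant: 2² + 4·9 = 40, not a perfect square, so by the quadratic formula r = (2 ± √40)/2.
General solution: q(n) = A·r₁ⁿ + B·r₂ⁿ where r₁,r₂ = (2 ± √40)/2

Characteristic: r² - 2r - 9 = 0, Roots: r = (2 ± √40)/2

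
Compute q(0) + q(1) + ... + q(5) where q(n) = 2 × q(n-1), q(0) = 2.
Computing the sequence terms: 2, 4, 8, 16, 32, 64
Adding these values together:

126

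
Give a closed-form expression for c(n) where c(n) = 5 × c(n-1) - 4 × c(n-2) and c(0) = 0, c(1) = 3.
Recurrence: c(n) = 5 × c(n-1) - 4 × c(n-2), initial: c(0) = 0, c(1) = 3.
Characteristic equation: r² - 5r + 4 = 0, which factors as (r - 4)(r - 1) = 0, so r = 4, 1. General solution c(n) = A·4ⁿ + B·1ⁿ. From c(0) = 0: A + B = 0. From c(1) = 3: 4A + 1B = 3. Solving gives A = 1, B = -1.

c(n) = 4ⁿ - 1ⁿ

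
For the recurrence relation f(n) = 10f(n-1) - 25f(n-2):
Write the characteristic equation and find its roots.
Substitute f(n) = rⁿ and divide through by rⁿ⁻²: r² - 10r + 25 = 0
Factor: (r - 5)² = 0, so r = 5 (double root).
General solution: f(n) = (A + Bn)·5ⁿ

Characteristic: r² - 10r + 25 = 0, Roots: r = 5 (double root)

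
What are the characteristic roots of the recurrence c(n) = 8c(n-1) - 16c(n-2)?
Substitute c(n) = rⁿ and divide through by rⁿ⁻²: r² - 8r + 16 = 0
Factor: (r - 4)² = 0, so r = 4 (double root).
General solution: c(n) = (A + Bn)·4ⁿ

Characteristic: r² - 8r + 16 = 0, Roots: r = 4 (double root)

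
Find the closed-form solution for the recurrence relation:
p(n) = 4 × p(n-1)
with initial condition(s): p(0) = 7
Recurrence: p(n) = 4 × p(n-1), initial: p(0) = 7.
Each term is 4 times the previous, so this is geometric with ratio 4. After n steps: p(n) = p(0)·4ⁿ = 7·4ⁿ.

p(n) = 7·4ⁿ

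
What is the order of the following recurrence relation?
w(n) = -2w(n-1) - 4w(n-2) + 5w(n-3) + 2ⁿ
The order is the largest lag k for which w(n-k) appears. Here the deepest term is w(n-3) (the 2ⁿ term is non-homogeneous and does not affect the order), so the order is 3.

Order 3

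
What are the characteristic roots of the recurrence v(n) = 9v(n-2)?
Substitute v(n) = rⁿ and divide through by rⁿ⁻²: r² - 9 = 0
Factor: (r + 3)(r - 3) = 0, so r = -3, 3.
General solution: v(n) = A·(-3)ⁿ + B·3ⁿ

Characteristic: r² - 9 = 0, Roots: r = -3, 3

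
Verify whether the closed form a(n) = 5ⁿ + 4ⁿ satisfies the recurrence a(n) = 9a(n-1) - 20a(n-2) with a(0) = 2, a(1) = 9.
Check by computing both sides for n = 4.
From the recurrence with a(0) = 2, a(1) = 9:
  a(0) = 2, a(1) = 9, a(2) = 41, a(3) = 189, a(4) = 881
  so the recurrence gives a(4) = 881.
From the proposed closed form a(n) = 5ⁿ + 4ⁿ:
  a(4) = 881.
Both sides give 881 at n = 4, and the initial condition(s) match, so the closed form is consistent.

Yes, the closed form is correct.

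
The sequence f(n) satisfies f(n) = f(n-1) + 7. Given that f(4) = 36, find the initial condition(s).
f(4) = f(0) + 4·7, so f(0) = 36 - 28 = 8.

f(0) = 8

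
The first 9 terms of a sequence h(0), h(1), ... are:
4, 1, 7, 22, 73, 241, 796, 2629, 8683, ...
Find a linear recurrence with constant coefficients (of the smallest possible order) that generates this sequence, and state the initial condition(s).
Look for the lowest-order linear relation among consecutive terms.
Observation: h(n) - 3·h(n-1) - (1)·h(n-2) = 0 holds for the shown terms, and no order-1 relation h(n) = α·h(n-1) + β fits.
Check at n=3: 3·7 + (1)·1 = 22. ✓

h(n) = 3h(n-1) + h(n-2), h(0) = 4, h(1) = 1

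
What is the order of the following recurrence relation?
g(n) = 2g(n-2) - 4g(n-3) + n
The order is the largest lag k for which g(n-k) appears. Here the deepest term is g(n-3) (the n term is non-homogeneous and does not affect the order), so the order is 3.

Order 3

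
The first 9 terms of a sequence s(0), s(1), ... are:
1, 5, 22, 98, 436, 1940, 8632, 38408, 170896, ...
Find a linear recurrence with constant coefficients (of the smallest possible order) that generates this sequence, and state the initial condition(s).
Look for the lowest-order linear relation among consecutive terms.
Observation: s(n) - 4·s(n-1) - (2)·s(n-2) = 0 holds for the shown terms, and no order-1 relation s(n) = α·s(n-1) + β fits.
Check at n=3: 4·22 + (2)·5 = 98. ✓

s(n) = 4s(n-1) + 2s(n-2), s(0) = 1, s(1) = 5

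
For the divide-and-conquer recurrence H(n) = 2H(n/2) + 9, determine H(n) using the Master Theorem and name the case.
Master Theorem template: H(n) = a·H(n/b) + f(n).
Here: a=2, b=2, f(n)=9
Compute log_b(a) = log_2(2) = 1.
f(n) = 9 = O(n^(1-ε)) with ε = 1. Case 1: H(n) = Θ(n^log_b(a)) = Θ(n).

Case 1: H(n) = Θ(n)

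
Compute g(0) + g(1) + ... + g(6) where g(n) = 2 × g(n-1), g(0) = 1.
Computing the sequence terms: 1, 2, 4, 8, 16, 32, 64
Adding these values together:

127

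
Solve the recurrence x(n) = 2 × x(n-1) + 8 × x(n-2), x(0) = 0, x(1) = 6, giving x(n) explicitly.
Recurrence: x(n) = 2 × x(n-1) + 8 × x(n-2), initial: x(0) = 0, x(1) = 6.
Characteristic equation: r² - 2r - 8 = 0, which factors as (r - 4)(r + 2) = 0, so r = 4, -2. General solution x(n) = A·4ⁿ + B·(-2)ⁿ. From x(0) = 0: A + B = 0. From x(1) = 6: 4A - 2B = 6. Solving gives A = 1, B = -1.

x(n) = 4ⁿ - (-2)ⁿ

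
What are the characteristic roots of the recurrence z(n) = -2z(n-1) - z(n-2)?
Substitute z(n) = rⁿ and divide through by rⁿ⁻²: r² + 2r + 1 = 0
Factor: (r + 1)² = 0, so r = -1 (double root).
General solution: z(n) = (A + Bn)·(-1)ⁿ

Characteristic: r² + 2r + 1 = 0, Roots: r = -1 (double root)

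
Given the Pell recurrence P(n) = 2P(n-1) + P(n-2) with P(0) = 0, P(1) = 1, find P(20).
Computing the sequence terms:
0, 1, 2, 5, 12, 29, 70, 169, 408, 985, 2378, 5741, 13860, 33461, 80782, 195025, 470832, 1136689, 2744210, 6625109, 15994428

15994428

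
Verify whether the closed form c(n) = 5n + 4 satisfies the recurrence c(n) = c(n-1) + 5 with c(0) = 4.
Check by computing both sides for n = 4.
From the recurrence with c(0) = 4:
  c(0) = 4, c(1) = 9, c(2) = 14, c(3) = 19, c(4) = 24
  so the recurrence gives c(4) = 24.
From the proposed closed form c(n) = 5n + 4:
  c(4) = 24.
Both sides give 24 at n = 4, and the initial condition(s) match, so the closed form is consistent.

Yes, the closed form is correct.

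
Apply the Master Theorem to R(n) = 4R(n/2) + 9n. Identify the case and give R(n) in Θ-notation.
Master Theorem template: R(n) = a·R(n/b) + f(n).
Here: a=4, b=2, f(n)=9n
Compute log_b(a) = log_2(4) = 2.
f(n) = 9n = O(n^(2-ε)) with ε = 1. Case 1: R(n) = Θ(n^log_b(a)) = Θ(n^2).

Case 1: R(n) = Θ(n^2)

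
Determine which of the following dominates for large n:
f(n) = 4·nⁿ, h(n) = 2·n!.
Comparing growth rates:
Growth-rate hierarchy: log n ≺ any polynomial ≺ any exponential cⁿ (c>1) ≺ n! ≺ nⁿ.
super-exponential nⁿ dominates factorial asymptotically.

f(n) grows faster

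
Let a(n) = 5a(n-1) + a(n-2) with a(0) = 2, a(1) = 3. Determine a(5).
Computing the sequence terms:
2, 3, 17, 88, 457, 2373

2373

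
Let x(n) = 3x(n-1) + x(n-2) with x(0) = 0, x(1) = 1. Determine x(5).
Computing the sequence terms:
0, 1, 3, 10, 33, 109

109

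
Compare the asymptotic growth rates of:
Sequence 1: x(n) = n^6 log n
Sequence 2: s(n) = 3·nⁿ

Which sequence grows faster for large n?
Comparing growth rates:
Growth-rate hierarchy: log n ≺ any polynomial ≺ any exponential cⁿ (c>1) ≺ n! ≺ nⁿ.
super-exponential nⁿ dominates polynomial degree 6 (with log factor) asymptotically.

s(n) grows faster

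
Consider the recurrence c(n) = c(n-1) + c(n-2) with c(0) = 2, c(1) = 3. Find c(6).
Computing the sequence terms:
2, 3, 5, 8, 13, 21, 34

34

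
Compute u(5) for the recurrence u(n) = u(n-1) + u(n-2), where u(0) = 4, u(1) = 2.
Computing the sequence terms:
4, 2, 6, 8, 14, 22

22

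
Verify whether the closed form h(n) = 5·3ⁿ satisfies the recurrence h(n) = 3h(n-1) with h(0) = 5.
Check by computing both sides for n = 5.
From the recurrence with h(0) = 5:
  h(0) = 5, h(1) = 15, h(2) = 45, h(3) = 135, h(4) = 405, h(5) = 1215
  so the recurrence gives h(5) = 1215.
From the proposed closed form h(n) = 5·3ⁿ:
  h(5) = 1215.
Both sides give 1215 at n = 5, and the initial condition(s) match, so the closed form is consistent.

Yes, the closed form is correct.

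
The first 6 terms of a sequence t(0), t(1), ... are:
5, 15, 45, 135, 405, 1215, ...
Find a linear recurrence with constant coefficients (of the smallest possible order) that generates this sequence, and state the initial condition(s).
Look for the lowest-order linear relation among consecutive terms.
Observation: each term is 3× the previous.
Check at n=2: 3·15 = 45. ✓

t(n) = 3 × t(n-1), t(0) = 5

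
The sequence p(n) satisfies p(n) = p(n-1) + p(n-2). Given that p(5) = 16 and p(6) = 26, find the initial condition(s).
Work backwards using p(k) = p(k+2) - p(k+1):
p(4) = p(6) - p(5) = 26 - 16 = 10
p(3) = p(5) - p(4) = 16 - 10 = 6
p(2) = p(4) - p(3) = 10 - 6 = 4
p(1) = p(3) - p(2) = 6 - 4 = 2
p(0) = p(2) - p(1) = 4 - 2 = 2

p(0) = 2, p(1) = 2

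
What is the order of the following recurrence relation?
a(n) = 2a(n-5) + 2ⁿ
The order is the largest lag k for which a(n-k) appears. Here the deepest term is a(n-5) (the 2ⁿ term is non-homogeneous and does not affect the order), so the order is 5.

Order 5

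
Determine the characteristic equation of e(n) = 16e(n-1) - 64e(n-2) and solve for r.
Substitute e(n) = rⁿ and divide through by rⁿ⁻²: r² - 16r + 64 = 0
Factor: (r - 8)² = 0, so r = 8 (double root).
General solution: e(n) = (A + Bn)·8ⁿ

Characteristic: r² - 16r + 64 = 0, Roots: r = 8 (double root)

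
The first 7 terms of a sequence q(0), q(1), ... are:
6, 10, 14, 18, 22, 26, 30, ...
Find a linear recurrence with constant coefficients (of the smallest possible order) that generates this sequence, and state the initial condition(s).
Look for the lowest-order linear relation among consecutive terms.
Observation: consecutive differences are constant (= 4).
Check at n=2: 1·10 + 4 = 14. ✓

q(n) = q(n-1) + 4, q(0) = 6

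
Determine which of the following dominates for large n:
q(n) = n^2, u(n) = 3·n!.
Comparing growth rates:
Growth-rate hierarchy: log n ≺ any polynomial ≺ any exponential cⁿ (c>1) ≺ n! ≺ nⁿ.
factorial dominates polynomial degree 2 asymptotically.

u(n) grows faster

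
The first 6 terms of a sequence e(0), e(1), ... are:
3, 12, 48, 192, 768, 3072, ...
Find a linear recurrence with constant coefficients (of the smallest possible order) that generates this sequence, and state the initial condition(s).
Look for the lowest-order linear relation among consecutive terms.
Observation: each term is 4× the previous.
Check at n=2: 4·12 = 48. ✓

e(n) = 4 × e(n-1), e(0) = 3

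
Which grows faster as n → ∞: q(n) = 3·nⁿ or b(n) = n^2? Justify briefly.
Comparing growth rates:
Growth-rate hierarchy: log n ≺ any polynomial ≺ any exponential cⁿ (c>1) ≺ n! ≺ nⁿ.
super-exponential nⁿ dominates polynomial degree 2 asymptotically.

q(n) grows faster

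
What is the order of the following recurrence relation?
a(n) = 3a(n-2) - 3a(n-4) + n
The order is the largest lag k for which a(n-k) appears. Here the deepest term is a(n-4) (the n term is non-homogeneous and does not affect the order), so the order is 4.

Order 4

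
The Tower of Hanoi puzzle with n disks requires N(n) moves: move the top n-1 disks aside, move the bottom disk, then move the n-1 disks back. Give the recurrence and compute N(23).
Moving n disks = move the top n-1 disks aside (N(n-1) moves) + move the largest disk (1 move) + move the n-1 disks back on top (N(n-1) moves), so N(n) = 2N(n-1) + 1, with N(1) = 1 (a single disk takes one move).
First terms: 1, 3, 7, 15, 31, 63, … — each is one less than a power of 2. Indeed N(n) + 1 = 2(N(n-1) + 1) with N(1) + 1 = 2, so N(n) + 1 = 2ⁿ and N(n) = 2ⁿ - 1.
Hence N(23) = 2^23 - 1 = 8388608 - 1 = 8388607.

N(n) = 2N(n-1) + 1, N(1) = 1; N(23) = 8388607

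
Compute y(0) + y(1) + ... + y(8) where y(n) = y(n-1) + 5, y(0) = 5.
Computing the sequence terms: 5, 10, 15, 20, 25, 30, 35, 40, 45
Adding these values together:

225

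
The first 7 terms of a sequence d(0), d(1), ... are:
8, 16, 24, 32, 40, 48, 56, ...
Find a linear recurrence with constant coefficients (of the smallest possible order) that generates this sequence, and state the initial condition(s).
Look for the lowest-order linear relation among consecutive terms.
Observation: consecutive differences are constant (= 8).
Check at n=2: 1·16 + 8 = 24. ✓

d(n) = d(n-1) + 8, d(0) = 8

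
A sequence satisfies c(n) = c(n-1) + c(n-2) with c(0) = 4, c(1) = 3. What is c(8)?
Computing the sequence terms:
4, 3, 7, 10, 17, 27, 44, 71, 115

115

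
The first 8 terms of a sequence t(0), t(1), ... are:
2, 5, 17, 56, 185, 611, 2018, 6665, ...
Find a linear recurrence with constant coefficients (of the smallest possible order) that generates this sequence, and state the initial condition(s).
Look for the lowest-order linear relation among consecutive terms.
Observation: t(n) - 3·t(n-1) - (1)·t(n-2) = 0 holds for the shown terms, and no order-1 relation t(n) = α·t(n-1) + β fits.
Check at n=3: 3·17 + (1)·5 = 56. ✓

t(n) = 3t(n-1) + t(n-2), t(0) = 2, t(1) = 5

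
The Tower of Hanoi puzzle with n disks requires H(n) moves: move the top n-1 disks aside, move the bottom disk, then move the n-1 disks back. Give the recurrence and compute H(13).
Moving n disks = move the top n-1 disks aside (H(n-1) moves) + move the largest disk (1 move) + move the n-1 disks back on top (H(n-1) moves), so H(n) = 2H(n-1) + 1, with H(1) = 1 (a single disk takes one move).
First terms: 1, 3, 7, 15, 31, 63, … — each is one less than a power of 2. Indeed H(n) + 1 = 2(H(n-1) + 1) with H(1) + 1 = 2, so H(n) + 1 = 2ⁿ and H(n) = 2ⁿ - 1.
Hence H(13) = 2^13 - 1 = 8192 - 1 = 8191.

H(n) = 2H(n-1) + 1, H(1) = 1; H(13) = 8191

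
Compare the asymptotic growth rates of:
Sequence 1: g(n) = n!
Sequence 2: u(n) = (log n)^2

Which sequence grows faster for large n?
Comparing growth rates:
Growth-rate hierarchy: log n ≺ any polynomial ≺ any exponential cⁿ (c>1) ≺ n! ≺ nⁿ.
factorial dominates polylogarithmic (log n)^2 asymptotically.

g(n) grows faster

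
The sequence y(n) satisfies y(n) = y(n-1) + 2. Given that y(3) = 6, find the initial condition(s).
y(3) = y(0) + 3·2, so y(0) = 6 - 6 = 0.

y(0) = 0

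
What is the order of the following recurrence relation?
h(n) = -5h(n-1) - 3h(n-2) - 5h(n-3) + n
The order is the largest lag k for which h(n-k) appears. Here the deepest term is h(n-3) (the n term is non-homogeneous and does not affect the order), so the order is 3.

Order 3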